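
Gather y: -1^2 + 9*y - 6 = 9*y - 7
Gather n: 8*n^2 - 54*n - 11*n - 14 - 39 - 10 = 8*n^2 - 65*n - 63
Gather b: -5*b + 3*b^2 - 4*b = 3*b^2 - 9*b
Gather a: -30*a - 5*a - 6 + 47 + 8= 49 - 35*a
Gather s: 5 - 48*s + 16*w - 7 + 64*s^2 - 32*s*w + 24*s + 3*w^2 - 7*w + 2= 64*s^2 + s*(-32*w - 24) + 3*w^2 + 9*w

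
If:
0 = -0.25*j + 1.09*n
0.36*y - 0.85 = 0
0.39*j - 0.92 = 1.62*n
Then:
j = 49.89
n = 11.44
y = 2.36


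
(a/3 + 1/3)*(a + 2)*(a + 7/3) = a^3/3 + 16*a^2/9 + 3*a + 14/9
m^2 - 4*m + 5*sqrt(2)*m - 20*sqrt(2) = (m - 4)*(m + 5*sqrt(2))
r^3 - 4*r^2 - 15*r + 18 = (r - 6)*(r - 1)*(r + 3)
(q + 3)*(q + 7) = q^2 + 10*q + 21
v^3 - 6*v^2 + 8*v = v*(v - 4)*(v - 2)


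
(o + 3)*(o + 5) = o^2 + 8*o + 15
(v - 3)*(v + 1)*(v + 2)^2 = v^4 + 2*v^3 - 7*v^2 - 20*v - 12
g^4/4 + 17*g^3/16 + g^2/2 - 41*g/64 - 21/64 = (g/4 + 1/4)*(g - 3/4)*(g + 1/2)*(g + 7/2)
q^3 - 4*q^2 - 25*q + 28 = (q - 7)*(q - 1)*(q + 4)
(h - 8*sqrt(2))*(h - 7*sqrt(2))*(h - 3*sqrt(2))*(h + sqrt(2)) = h^4 - 17*sqrt(2)*h^3 + 166*h^2 - 134*sqrt(2)*h - 672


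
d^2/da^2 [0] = 0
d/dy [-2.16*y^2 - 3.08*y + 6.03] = -4.32*y - 3.08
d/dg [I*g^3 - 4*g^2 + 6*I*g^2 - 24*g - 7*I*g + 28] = 3*I*g^2 + g*(-8 + 12*I) - 24 - 7*I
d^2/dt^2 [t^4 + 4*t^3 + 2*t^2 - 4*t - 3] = 12*t^2 + 24*t + 4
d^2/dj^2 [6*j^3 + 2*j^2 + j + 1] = 36*j + 4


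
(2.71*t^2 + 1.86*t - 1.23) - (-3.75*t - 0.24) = 2.71*t^2 + 5.61*t - 0.99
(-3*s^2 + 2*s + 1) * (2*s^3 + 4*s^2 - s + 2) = -6*s^5 - 8*s^4 + 13*s^3 - 4*s^2 + 3*s + 2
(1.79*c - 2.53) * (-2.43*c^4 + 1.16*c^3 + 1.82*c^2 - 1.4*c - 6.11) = -4.3497*c^5 + 8.2243*c^4 + 0.323*c^3 - 7.1106*c^2 - 7.3949*c + 15.4583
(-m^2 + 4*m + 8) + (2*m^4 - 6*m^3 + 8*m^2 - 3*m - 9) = 2*m^4 - 6*m^3 + 7*m^2 + m - 1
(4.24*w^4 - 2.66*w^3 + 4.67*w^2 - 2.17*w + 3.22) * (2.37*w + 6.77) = 10.0488*w^5 + 22.4006*w^4 - 6.9403*w^3 + 26.473*w^2 - 7.0595*w + 21.7994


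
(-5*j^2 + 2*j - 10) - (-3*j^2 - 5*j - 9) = -2*j^2 + 7*j - 1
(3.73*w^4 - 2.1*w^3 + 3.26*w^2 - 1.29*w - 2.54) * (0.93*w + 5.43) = 3.4689*w^5 + 18.3009*w^4 - 8.3712*w^3 + 16.5021*w^2 - 9.3669*w - 13.7922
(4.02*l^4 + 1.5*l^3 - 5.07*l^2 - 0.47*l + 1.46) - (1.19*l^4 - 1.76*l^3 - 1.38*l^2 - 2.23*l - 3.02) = 2.83*l^4 + 3.26*l^3 - 3.69*l^2 + 1.76*l + 4.48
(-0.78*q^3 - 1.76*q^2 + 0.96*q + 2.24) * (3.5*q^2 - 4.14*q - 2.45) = -2.73*q^5 - 2.9308*q^4 + 12.5574*q^3 + 8.1776*q^2 - 11.6256*q - 5.488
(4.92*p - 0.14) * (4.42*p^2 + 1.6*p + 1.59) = 21.7464*p^3 + 7.2532*p^2 + 7.5988*p - 0.2226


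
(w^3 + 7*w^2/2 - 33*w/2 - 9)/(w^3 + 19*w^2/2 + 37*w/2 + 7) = (w^2 + 3*w - 18)/(w^2 + 9*w + 14)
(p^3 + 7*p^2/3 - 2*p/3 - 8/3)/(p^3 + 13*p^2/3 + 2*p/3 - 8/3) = (3*p^3 + 7*p^2 - 2*p - 8)/(3*p^3 + 13*p^2 + 2*p - 8)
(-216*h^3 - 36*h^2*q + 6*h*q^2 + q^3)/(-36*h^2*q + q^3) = (6*h + q)/q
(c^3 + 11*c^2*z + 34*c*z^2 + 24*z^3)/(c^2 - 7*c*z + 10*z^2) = (c^3 + 11*c^2*z + 34*c*z^2 + 24*z^3)/(c^2 - 7*c*z + 10*z^2)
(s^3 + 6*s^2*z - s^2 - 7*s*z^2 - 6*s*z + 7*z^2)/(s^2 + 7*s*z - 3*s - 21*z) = (s^2 - s*z - s + z)/(s - 3)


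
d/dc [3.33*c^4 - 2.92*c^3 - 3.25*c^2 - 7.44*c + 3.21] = 13.32*c^3 - 8.76*c^2 - 6.5*c - 7.44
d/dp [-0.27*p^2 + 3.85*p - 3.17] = 3.85 - 0.54*p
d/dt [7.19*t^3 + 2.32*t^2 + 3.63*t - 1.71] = 21.57*t^2 + 4.64*t + 3.63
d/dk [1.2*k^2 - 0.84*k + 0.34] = 2.4*k - 0.84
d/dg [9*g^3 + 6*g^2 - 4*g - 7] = 27*g^2 + 12*g - 4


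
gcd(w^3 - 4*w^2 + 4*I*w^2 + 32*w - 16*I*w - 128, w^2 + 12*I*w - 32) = w + 8*I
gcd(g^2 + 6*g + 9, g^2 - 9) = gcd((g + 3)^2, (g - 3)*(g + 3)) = g + 3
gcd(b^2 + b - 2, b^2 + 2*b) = b + 2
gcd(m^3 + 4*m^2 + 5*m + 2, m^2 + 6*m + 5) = m + 1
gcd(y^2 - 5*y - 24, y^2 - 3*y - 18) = y + 3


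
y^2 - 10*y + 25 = (y - 5)^2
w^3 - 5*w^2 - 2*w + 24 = (w - 4)*(w - 3)*(w + 2)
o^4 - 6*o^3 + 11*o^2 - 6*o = o*(o - 3)*(o - 2)*(o - 1)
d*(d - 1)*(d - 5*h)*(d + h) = d^4 - 4*d^3*h - d^3 - 5*d^2*h^2 + 4*d^2*h + 5*d*h^2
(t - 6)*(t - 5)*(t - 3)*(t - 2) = t^4 - 16*t^3 + 91*t^2 - 216*t + 180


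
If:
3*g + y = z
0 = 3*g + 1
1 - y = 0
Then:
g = -1/3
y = 1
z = 0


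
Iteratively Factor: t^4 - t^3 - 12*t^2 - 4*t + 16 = (t + 2)*(t^3 - 3*t^2 - 6*t + 8) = (t - 4)*(t + 2)*(t^2 + t - 2) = (t - 4)*(t - 1)*(t + 2)*(t + 2)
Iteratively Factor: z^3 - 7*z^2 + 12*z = (z - 3)*(z^2 - 4*z) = z*(z - 3)*(z - 4)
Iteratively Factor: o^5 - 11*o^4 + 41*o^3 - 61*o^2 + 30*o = (o - 5)*(o^4 - 6*o^3 + 11*o^2 - 6*o) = (o - 5)*(o - 3)*(o^3 - 3*o^2 + 2*o) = (o - 5)*(o - 3)*(o - 2)*(o^2 - o) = o*(o - 5)*(o - 3)*(o - 2)*(o - 1)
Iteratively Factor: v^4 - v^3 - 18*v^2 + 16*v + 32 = (v + 1)*(v^3 - 2*v^2 - 16*v + 32) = (v + 1)*(v + 4)*(v^2 - 6*v + 8) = (v - 2)*(v + 1)*(v + 4)*(v - 4)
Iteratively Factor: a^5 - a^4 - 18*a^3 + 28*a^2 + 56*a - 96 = (a - 2)*(a^4 + a^3 - 16*a^2 - 4*a + 48) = (a - 2)*(a + 4)*(a^3 - 3*a^2 - 4*a + 12) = (a - 3)*(a - 2)*(a + 4)*(a^2 - 4) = (a - 3)*(a - 2)^2*(a + 4)*(a + 2)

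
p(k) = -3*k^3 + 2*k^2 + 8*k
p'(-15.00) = -2077.00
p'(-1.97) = -34.81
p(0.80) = 6.14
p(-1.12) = -2.24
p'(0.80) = 5.44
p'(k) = -9*k^2 + 4*k + 8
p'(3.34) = -79.04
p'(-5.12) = -248.41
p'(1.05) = 2.28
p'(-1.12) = -7.77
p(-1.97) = 14.94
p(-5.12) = 414.12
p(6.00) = -528.00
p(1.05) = 7.13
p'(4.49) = -155.48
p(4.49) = -195.32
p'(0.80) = 5.44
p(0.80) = 6.14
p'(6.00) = -292.00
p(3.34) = -62.75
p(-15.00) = 10455.00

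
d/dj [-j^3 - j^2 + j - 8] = -3*j^2 - 2*j + 1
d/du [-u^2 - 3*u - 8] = -2*u - 3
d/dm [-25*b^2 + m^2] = 2*m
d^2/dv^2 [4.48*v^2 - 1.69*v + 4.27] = 8.96000000000000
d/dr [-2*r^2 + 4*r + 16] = 4 - 4*r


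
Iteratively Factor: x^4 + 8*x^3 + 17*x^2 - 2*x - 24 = (x + 4)*(x^3 + 4*x^2 + x - 6) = (x - 1)*(x + 4)*(x^2 + 5*x + 6) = (x - 1)*(x + 2)*(x + 4)*(x + 3)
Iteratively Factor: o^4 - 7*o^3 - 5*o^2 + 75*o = (o)*(o^3 - 7*o^2 - 5*o + 75) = o*(o - 5)*(o^2 - 2*o - 15) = o*(o - 5)^2*(o + 3)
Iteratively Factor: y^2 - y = (y - 1)*(y)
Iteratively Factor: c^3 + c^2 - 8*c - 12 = (c - 3)*(c^2 + 4*c + 4) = (c - 3)*(c + 2)*(c + 2)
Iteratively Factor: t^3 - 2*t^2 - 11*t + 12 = (t - 4)*(t^2 + 2*t - 3) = (t - 4)*(t - 1)*(t + 3)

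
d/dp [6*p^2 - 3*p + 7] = 12*p - 3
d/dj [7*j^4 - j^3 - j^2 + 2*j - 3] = 28*j^3 - 3*j^2 - 2*j + 2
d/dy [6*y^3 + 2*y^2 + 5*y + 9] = 18*y^2 + 4*y + 5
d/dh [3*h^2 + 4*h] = 6*h + 4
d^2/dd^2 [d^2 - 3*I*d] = 2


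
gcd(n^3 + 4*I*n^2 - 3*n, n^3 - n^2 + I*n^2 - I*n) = n^2 + I*n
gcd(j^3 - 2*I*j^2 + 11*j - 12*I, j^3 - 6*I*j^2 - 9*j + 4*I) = j^2 - 5*I*j - 4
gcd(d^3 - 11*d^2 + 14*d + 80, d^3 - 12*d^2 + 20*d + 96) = d^2 - 6*d - 16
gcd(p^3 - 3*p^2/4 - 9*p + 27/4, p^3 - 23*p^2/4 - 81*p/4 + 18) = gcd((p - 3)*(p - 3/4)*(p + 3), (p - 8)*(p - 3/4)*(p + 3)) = p^2 + 9*p/4 - 9/4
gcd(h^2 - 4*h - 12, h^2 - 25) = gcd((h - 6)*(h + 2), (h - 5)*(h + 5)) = 1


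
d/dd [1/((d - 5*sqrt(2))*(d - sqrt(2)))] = 2*(-d + 3*sqrt(2))/(d^4 - 12*sqrt(2)*d^3 + 92*d^2 - 120*sqrt(2)*d + 100)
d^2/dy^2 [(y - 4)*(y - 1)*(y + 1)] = 6*y - 8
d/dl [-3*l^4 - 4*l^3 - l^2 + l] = -12*l^3 - 12*l^2 - 2*l + 1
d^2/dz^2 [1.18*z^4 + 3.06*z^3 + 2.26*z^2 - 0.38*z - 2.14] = 14.16*z^2 + 18.36*z + 4.52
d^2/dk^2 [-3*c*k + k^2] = 2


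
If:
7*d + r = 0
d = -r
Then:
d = 0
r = 0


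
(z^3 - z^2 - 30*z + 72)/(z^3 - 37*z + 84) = (z + 6)/(z + 7)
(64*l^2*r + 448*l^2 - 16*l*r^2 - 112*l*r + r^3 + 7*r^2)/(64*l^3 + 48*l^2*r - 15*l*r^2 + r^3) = (r + 7)/(l + r)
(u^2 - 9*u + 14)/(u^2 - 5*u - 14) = (u - 2)/(u + 2)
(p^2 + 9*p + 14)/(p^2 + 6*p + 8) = (p + 7)/(p + 4)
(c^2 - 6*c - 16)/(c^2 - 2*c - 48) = (c + 2)/(c + 6)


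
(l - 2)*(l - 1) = l^2 - 3*l + 2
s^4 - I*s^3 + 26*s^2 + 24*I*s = s*(s - 6*I)*(s + I)*(s + 4*I)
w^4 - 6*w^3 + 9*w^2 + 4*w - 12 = (w - 3)*(w - 2)^2*(w + 1)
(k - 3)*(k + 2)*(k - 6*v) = k^3 - 6*k^2*v - k^2 + 6*k*v - 6*k + 36*v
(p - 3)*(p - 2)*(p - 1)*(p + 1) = p^4 - 5*p^3 + 5*p^2 + 5*p - 6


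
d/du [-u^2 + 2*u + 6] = 2 - 2*u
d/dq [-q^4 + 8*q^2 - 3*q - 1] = -4*q^3 + 16*q - 3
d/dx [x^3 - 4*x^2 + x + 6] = 3*x^2 - 8*x + 1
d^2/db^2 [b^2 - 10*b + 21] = 2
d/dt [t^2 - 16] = 2*t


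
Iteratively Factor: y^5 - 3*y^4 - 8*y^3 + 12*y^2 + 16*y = (y - 4)*(y^4 + y^3 - 4*y^2 - 4*y) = (y - 4)*(y + 1)*(y^3 - 4*y) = y*(y - 4)*(y + 1)*(y^2 - 4) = y*(y - 4)*(y + 1)*(y + 2)*(y - 2)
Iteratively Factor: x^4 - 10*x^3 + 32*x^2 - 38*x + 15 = (x - 1)*(x^3 - 9*x^2 + 23*x - 15) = (x - 5)*(x - 1)*(x^2 - 4*x + 3) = (x - 5)*(x - 1)^2*(x - 3)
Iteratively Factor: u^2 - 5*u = (u)*(u - 5)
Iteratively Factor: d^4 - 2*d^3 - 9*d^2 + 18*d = (d - 2)*(d^3 - 9*d) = (d - 3)*(d - 2)*(d^2 + 3*d) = d*(d - 3)*(d - 2)*(d + 3)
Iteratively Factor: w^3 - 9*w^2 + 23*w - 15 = (w - 3)*(w^2 - 6*w + 5) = (w - 3)*(w - 1)*(w - 5)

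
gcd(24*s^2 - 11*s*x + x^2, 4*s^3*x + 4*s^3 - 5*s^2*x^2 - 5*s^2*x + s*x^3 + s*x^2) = 1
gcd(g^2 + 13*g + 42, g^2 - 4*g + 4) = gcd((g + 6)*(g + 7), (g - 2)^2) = 1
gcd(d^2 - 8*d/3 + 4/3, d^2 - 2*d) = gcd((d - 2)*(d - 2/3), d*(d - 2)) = d - 2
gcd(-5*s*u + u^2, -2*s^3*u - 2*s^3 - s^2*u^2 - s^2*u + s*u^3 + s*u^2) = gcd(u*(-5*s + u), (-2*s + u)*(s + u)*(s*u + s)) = 1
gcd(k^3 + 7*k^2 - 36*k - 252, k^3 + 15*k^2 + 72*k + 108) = k + 6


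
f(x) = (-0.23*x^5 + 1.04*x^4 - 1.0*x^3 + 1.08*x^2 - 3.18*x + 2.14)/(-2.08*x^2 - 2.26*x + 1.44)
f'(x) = (4.16*x + 2.26)*(-0.23*x^5 + 1.04*x^4 - 1.0*x^3 + 1.08*x^2 - 3.18*x + 2.14)/(-2.08*x^2 - 2.26*x + 1.44)^2 + (-1.15*x^4 + 4.16*x^3 - 3.0*x^2 + 2.16*x - 3.18)/(-2.08*x^2 - 2.26*x + 1.44)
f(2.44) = -0.20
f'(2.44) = -0.09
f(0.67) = -0.37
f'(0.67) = 3.89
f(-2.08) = -17.79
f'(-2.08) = -11.94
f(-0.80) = 3.33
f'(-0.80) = -6.78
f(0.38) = 3.75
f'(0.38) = 42.04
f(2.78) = -0.20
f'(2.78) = 0.11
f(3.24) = -0.06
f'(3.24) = 0.50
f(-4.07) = -26.98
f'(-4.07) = 10.99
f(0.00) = 1.49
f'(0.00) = 0.12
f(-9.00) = -144.87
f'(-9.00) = 39.18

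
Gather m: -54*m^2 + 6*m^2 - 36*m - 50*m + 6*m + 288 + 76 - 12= -48*m^2 - 80*m + 352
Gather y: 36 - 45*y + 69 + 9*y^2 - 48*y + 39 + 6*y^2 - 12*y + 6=15*y^2 - 105*y + 150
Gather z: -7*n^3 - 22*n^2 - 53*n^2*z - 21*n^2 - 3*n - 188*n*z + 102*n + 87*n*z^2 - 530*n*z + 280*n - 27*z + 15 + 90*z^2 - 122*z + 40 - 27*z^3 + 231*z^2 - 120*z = -7*n^3 - 43*n^2 + 379*n - 27*z^3 + z^2*(87*n + 321) + z*(-53*n^2 - 718*n - 269) + 55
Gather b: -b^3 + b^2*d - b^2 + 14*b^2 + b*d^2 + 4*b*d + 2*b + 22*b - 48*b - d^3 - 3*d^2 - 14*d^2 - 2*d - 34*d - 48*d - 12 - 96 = -b^3 + b^2*(d + 13) + b*(d^2 + 4*d - 24) - d^3 - 17*d^2 - 84*d - 108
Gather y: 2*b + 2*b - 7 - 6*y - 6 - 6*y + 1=4*b - 12*y - 12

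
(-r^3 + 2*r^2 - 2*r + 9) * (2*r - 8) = -2*r^4 + 12*r^3 - 20*r^2 + 34*r - 72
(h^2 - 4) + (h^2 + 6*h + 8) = 2*h^2 + 6*h + 4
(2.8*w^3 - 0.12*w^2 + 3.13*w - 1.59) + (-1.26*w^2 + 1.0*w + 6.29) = 2.8*w^3 - 1.38*w^2 + 4.13*w + 4.7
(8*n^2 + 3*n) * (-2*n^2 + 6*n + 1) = -16*n^4 + 42*n^3 + 26*n^2 + 3*n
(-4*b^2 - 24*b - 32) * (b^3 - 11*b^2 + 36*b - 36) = -4*b^5 + 20*b^4 + 88*b^3 - 368*b^2 - 288*b + 1152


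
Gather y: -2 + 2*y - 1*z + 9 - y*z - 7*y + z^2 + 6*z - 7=y*(-z - 5) + z^2 + 5*z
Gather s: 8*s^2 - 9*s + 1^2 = 8*s^2 - 9*s + 1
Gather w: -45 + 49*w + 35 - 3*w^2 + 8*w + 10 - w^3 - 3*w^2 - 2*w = -w^3 - 6*w^2 + 55*w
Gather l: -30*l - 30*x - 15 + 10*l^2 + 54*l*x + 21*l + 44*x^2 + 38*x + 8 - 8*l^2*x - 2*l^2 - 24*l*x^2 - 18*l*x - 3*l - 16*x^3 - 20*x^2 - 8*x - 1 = l^2*(8 - 8*x) + l*(-24*x^2 + 36*x - 12) - 16*x^3 + 24*x^2 - 8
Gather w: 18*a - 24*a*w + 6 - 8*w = 18*a + w*(-24*a - 8) + 6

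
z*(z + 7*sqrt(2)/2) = z^2 + 7*sqrt(2)*z/2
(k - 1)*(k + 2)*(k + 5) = k^3 + 6*k^2 + 3*k - 10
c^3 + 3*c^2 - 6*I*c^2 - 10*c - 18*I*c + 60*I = (c - 2)*(c + 5)*(c - 6*I)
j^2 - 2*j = j*(j - 2)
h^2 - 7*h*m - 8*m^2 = (h - 8*m)*(h + m)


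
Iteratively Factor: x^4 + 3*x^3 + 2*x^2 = (x)*(x^3 + 3*x^2 + 2*x) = x*(x + 1)*(x^2 + 2*x) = x^2*(x + 1)*(x + 2)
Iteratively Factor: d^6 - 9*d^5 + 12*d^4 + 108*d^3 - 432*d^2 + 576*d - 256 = (d + 4)*(d^5 - 13*d^4 + 64*d^3 - 148*d^2 + 160*d - 64) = (d - 1)*(d + 4)*(d^4 - 12*d^3 + 52*d^2 - 96*d + 64) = (d - 2)*(d - 1)*(d + 4)*(d^3 - 10*d^2 + 32*d - 32) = (d - 4)*(d - 2)*(d - 1)*(d + 4)*(d^2 - 6*d + 8) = (d - 4)*(d - 2)^2*(d - 1)*(d + 4)*(d - 4)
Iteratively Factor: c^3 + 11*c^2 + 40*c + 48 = (c + 4)*(c^2 + 7*c + 12) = (c + 3)*(c + 4)*(c + 4)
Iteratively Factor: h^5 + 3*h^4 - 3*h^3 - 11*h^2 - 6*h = (h + 3)*(h^4 - 3*h^2 - 2*h) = (h - 2)*(h + 3)*(h^3 + 2*h^2 + h) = h*(h - 2)*(h + 3)*(h^2 + 2*h + 1) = h*(h - 2)*(h + 1)*(h + 3)*(h + 1)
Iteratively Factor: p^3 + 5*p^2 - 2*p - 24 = (p + 3)*(p^2 + 2*p - 8) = (p + 3)*(p + 4)*(p - 2)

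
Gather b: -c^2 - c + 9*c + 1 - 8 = -c^2 + 8*c - 7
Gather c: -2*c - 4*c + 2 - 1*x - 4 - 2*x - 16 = -6*c - 3*x - 18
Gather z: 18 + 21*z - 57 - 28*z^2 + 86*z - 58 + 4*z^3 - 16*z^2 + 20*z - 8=4*z^3 - 44*z^2 + 127*z - 105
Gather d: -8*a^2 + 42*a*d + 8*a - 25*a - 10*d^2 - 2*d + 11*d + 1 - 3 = -8*a^2 - 17*a - 10*d^2 + d*(42*a + 9) - 2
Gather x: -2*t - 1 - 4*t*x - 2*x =-2*t + x*(-4*t - 2) - 1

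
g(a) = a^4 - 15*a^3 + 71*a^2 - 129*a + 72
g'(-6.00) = -3465.00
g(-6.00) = 7938.00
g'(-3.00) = -1068.00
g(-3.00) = 1584.00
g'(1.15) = -19.13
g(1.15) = -3.52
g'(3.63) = -15.17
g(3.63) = -4.56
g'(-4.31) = -1897.20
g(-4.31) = 3492.91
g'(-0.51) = -213.66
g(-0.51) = 158.31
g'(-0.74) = -260.34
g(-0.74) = 212.72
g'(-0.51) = -213.66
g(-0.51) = 158.31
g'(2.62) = 6.08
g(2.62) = -1.26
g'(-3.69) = -1466.68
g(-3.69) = 2453.80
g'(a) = 4*a^3 - 45*a^2 + 142*a - 129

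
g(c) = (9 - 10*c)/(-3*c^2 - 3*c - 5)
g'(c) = (9 - 10*c)*(6*c + 3)/(-3*c^2 - 3*c - 5)^2 - 10/(-3*c^2 - 3*c - 5)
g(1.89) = 0.46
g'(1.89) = 0.16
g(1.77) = 0.44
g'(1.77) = 0.20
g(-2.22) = -2.38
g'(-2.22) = -1.11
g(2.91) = 0.51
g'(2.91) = -0.01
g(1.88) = 0.46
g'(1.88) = 0.16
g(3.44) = 0.50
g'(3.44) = -0.04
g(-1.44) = -3.39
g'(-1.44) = -1.32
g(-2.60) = -2.00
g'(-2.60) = -0.87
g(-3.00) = -1.70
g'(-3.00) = -0.67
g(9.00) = 0.29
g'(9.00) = -0.02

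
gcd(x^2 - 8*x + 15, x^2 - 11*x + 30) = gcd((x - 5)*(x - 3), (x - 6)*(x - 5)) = x - 5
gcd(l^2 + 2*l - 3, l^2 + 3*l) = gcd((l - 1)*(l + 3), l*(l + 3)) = l + 3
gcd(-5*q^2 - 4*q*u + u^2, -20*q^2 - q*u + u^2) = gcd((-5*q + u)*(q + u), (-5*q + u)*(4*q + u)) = 5*q - u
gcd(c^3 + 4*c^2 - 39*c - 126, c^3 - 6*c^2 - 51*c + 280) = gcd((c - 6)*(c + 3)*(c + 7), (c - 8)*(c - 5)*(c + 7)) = c + 7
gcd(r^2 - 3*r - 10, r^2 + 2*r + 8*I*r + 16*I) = r + 2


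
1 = 1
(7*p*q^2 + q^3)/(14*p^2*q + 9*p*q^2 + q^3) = q/(2*p + q)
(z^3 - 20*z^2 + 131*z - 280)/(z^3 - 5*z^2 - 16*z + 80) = (z^2 - 15*z + 56)/(z^2 - 16)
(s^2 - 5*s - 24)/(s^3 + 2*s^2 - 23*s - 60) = (s - 8)/(s^2 - s - 20)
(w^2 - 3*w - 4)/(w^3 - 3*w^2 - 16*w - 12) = (w - 4)/(w^2 - 4*w - 12)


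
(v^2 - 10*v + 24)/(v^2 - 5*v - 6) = (v - 4)/(v + 1)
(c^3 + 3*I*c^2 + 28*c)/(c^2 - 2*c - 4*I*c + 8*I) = c*(c + 7*I)/(c - 2)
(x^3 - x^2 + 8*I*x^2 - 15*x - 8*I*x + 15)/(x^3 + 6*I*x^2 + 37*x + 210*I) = (x^2 + x*(-1 + 3*I) - 3*I)/(x^2 + I*x + 42)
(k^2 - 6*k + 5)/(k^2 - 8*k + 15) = (k - 1)/(k - 3)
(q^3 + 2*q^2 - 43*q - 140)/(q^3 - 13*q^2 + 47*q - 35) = (q^2 + 9*q + 20)/(q^2 - 6*q + 5)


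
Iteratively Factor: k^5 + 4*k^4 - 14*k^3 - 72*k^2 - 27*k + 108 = (k + 3)*(k^4 + k^3 - 17*k^2 - 21*k + 36) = (k + 3)^2*(k^3 - 2*k^2 - 11*k + 12) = (k + 3)^3*(k^2 - 5*k + 4) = (k - 4)*(k + 3)^3*(k - 1)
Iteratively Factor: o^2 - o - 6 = (o - 3)*(o + 2)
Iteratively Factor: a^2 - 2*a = (a - 2)*(a)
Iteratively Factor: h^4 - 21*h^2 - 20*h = (h + 1)*(h^3 - h^2 - 20*h) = h*(h + 1)*(h^2 - h - 20) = h*(h - 5)*(h + 1)*(h + 4)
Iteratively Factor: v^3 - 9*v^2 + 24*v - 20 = (v - 2)*(v^2 - 7*v + 10) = (v - 2)^2*(v - 5)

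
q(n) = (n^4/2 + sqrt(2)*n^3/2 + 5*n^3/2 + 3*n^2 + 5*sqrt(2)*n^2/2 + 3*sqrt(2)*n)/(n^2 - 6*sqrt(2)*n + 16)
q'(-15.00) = -8.46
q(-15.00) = 43.16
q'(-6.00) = -1.23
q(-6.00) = 1.60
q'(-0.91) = -0.06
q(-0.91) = -0.02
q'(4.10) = -144.90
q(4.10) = -247.31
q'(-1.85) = 0.01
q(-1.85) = 0.00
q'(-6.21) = -1.36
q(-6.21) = 1.88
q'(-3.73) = -0.21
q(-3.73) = 0.09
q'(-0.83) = -0.06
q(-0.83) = -0.03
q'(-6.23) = -1.37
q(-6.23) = 1.90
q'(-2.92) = -0.04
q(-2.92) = 0.00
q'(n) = (-2*n + 6*sqrt(2))*(n^4/2 + sqrt(2)*n^3/2 + 5*n^3/2 + 3*n^2 + 5*sqrt(2)*n^2/2 + 3*sqrt(2)*n)/(n^2 - 6*sqrt(2)*n + 16)^2 + (2*n^3 + 3*sqrt(2)*n^2/2 + 15*n^2/2 + 6*n + 5*sqrt(2)*n + 3*sqrt(2))/(n^2 - 6*sqrt(2)*n + 16) = (2*n^5 - 17*sqrt(2)*n^4 + 5*n^4 - 60*sqrt(2)*n^3 + 40*n^3 + 6*sqrt(2)*n^2 + 180*n^2 + 192*n + 160*sqrt(2)*n + 96*sqrt(2))/(2*(n^4 - 12*sqrt(2)*n^3 + 104*n^2 - 192*sqrt(2)*n + 256))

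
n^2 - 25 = (n - 5)*(n + 5)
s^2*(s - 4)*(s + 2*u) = s^4 + 2*s^3*u - 4*s^3 - 8*s^2*u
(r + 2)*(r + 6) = r^2 + 8*r + 12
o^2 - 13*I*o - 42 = (o - 7*I)*(o - 6*I)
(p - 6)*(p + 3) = p^2 - 3*p - 18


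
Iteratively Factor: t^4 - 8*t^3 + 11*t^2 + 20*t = (t + 1)*(t^3 - 9*t^2 + 20*t) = (t - 5)*(t + 1)*(t^2 - 4*t) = (t - 5)*(t - 4)*(t + 1)*(t)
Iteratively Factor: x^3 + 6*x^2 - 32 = (x + 4)*(x^2 + 2*x - 8) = (x - 2)*(x + 4)*(x + 4)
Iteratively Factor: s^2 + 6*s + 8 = (s + 2)*(s + 4)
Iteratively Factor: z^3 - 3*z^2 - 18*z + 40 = (z - 5)*(z^2 + 2*z - 8) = (z - 5)*(z - 2)*(z + 4)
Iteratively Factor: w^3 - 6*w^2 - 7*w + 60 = (w + 3)*(w^2 - 9*w + 20) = (w - 4)*(w + 3)*(w - 5)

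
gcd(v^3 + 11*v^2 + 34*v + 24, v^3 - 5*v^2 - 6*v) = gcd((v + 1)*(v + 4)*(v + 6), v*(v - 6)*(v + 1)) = v + 1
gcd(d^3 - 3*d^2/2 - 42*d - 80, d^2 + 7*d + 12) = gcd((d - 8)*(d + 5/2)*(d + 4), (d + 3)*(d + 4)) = d + 4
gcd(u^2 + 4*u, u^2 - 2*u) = u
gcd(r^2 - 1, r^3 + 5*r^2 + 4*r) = r + 1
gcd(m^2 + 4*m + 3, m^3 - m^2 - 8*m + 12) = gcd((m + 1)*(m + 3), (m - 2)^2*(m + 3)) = m + 3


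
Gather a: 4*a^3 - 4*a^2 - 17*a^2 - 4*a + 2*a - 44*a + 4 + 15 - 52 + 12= 4*a^3 - 21*a^2 - 46*a - 21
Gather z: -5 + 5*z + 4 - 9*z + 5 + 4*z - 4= 0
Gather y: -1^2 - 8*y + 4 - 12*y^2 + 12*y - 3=-12*y^2 + 4*y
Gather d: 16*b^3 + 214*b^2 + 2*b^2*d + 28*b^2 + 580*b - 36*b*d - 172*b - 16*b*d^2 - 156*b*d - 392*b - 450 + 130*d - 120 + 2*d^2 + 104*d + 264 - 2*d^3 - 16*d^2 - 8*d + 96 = 16*b^3 + 242*b^2 + 16*b - 2*d^3 + d^2*(-16*b - 14) + d*(2*b^2 - 192*b + 226) - 210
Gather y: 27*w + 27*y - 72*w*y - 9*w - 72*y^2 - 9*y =18*w - 72*y^2 + y*(18 - 72*w)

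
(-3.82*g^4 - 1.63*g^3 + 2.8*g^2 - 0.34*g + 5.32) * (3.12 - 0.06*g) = 0.2292*g^5 - 11.8206*g^4 - 5.2536*g^3 + 8.7564*g^2 - 1.38*g + 16.5984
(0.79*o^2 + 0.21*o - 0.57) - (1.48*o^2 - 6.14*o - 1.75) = -0.69*o^2 + 6.35*o + 1.18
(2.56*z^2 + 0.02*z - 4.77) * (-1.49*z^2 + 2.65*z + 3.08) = -3.8144*z^4 + 6.7542*z^3 + 15.0451*z^2 - 12.5789*z - 14.6916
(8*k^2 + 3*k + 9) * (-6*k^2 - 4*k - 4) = -48*k^4 - 50*k^3 - 98*k^2 - 48*k - 36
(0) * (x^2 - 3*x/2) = 0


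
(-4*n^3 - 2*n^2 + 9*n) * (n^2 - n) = -4*n^5 + 2*n^4 + 11*n^3 - 9*n^2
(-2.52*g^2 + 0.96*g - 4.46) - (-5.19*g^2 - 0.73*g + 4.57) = 2.67*g^2 + 1.69*g - 9.03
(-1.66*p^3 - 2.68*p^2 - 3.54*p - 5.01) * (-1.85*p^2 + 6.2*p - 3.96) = 3.071*p^5 - 5.334*p^4 - 3.4934*p^3 - 2.0667*p^2 - 17.0436*p + 19.8396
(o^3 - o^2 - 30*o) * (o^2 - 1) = o^5 - o^4 - 31*o^3 + o^2 + 30*o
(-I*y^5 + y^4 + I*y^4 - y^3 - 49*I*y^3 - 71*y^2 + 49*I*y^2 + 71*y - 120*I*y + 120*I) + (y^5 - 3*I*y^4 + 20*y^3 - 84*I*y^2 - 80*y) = y^5 - I*y^5 + y^4 - 2*I*y^4 + 19*y^3 - 49*I*y^3 - 71*y^2 - 35*I*y^2 - 9*y - 120*I*y + 120*I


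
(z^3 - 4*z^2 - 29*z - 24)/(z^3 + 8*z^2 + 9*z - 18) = (z^2 - 7*z - 8)/(z^2 + 5*z - 6)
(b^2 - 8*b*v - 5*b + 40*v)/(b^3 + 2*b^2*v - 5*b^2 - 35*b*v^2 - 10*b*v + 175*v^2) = (-b + 8*v)/(-b^2 - 2*b*v + 35*v^2)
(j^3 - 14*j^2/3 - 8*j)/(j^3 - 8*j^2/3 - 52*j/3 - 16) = j/(j + 2)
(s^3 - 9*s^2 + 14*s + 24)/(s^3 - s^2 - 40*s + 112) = (s^2 - 5*s - 6)/(s^2 + 3*s - 28)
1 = 1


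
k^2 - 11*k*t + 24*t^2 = (k - 8*t)*(k - 3*t)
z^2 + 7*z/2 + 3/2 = (z + 1/2)*(z + 3)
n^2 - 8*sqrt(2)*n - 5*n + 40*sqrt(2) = (n - 5)*(n - 8*sqrt(2))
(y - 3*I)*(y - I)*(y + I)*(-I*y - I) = -I*y^4 - 3*y^3 - I*y^3 - 3*y^2 - I*y^2 - 3*y - I*y - 3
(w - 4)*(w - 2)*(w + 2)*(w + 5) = w^4 + w^3 - 24*w^2 - 4*w + 80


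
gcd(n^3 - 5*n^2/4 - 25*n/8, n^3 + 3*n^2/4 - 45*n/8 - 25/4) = n^2 - 5*n/4 - 25/8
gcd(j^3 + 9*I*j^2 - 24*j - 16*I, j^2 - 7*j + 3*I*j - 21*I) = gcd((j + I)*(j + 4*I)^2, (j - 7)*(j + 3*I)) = 1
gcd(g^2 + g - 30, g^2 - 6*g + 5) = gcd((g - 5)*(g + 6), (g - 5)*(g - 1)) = g - 5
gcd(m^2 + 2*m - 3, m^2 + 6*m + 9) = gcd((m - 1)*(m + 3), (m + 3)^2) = m + 3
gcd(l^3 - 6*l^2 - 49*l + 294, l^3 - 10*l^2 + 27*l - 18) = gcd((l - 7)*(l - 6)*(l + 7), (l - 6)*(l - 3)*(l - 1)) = l - 6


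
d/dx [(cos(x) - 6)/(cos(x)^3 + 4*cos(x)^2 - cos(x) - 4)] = (-93*cos(x)/2 - 7*cos(2*x) + cos(3*x)/2 + 3)/((cos(x) + 4)^2*sin(x)^3)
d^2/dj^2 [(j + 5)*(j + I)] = 2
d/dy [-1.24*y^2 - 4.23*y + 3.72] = -2.48*y - 4.23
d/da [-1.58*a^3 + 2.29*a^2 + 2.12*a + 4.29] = -4.74*a^2 + 4.58*a + 2.12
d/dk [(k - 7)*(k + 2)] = 2*k - 5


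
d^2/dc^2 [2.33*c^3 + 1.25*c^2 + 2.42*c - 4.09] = 13.98*c + 2.5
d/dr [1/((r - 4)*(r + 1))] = (3 - 2*r)/(r^4 - 6*r^3 + r^2 + 24*r + 16)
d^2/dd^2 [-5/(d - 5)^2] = -30/(d - 5)^4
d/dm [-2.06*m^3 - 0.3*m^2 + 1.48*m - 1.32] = -6.18*m^2 - 0.6*m + 1.48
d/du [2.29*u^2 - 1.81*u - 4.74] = 4.58*u - 1.81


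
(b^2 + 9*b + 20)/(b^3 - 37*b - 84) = (b + 5)/(b^2 - 4*b - 21)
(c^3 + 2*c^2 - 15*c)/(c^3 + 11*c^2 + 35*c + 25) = c*(c - 3)/(c^2 + 6*c + 5)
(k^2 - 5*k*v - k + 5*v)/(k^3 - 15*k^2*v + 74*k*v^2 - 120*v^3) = (k - 1)/(k^2 - 10*k*v + 24*v^2)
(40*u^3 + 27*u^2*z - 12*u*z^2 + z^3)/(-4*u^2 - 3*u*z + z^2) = (40*u^2 - 13*u*z + z^2)/(-4*u + z)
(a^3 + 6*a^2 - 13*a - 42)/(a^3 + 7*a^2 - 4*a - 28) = (a - 3)/(a - 2)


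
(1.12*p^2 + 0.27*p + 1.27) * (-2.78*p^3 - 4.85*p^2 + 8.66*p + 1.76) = -3.1136*p^5 - 6.1826*p^4 + 4.8591*p^3 - 1.8501*p^2 + 11.4734*p + 2.2352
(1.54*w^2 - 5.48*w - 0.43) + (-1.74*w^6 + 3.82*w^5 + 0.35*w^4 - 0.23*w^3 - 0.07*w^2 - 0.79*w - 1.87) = -1.74*w^6 + 3.82*w^5 + 0.35*w^4 - 0.23*w^3 + 1.47*w^2 - 6.27*w - 2.3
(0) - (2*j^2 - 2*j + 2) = -2*j^2 + 2*j - 2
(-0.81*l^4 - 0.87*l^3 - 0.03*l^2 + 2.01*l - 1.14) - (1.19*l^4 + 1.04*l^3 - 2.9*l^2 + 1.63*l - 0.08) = -2.0*l^4 - 1.91*l^3 + 2.87*l^2 + 0.38*l - 1.06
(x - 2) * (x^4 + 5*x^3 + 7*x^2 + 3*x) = x^5 + 3*x^4 - 3*x^3 - 11*x^2 - 6*x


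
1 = 1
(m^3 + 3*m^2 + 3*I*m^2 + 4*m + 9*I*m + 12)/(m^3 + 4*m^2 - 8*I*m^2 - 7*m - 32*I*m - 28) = (m^2 + m*(3 + 4*I) + 12*I)/(m^2 + m*(4 - 7*I) - 28*I)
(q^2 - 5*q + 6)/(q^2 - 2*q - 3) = (q - 2)/(q + 1)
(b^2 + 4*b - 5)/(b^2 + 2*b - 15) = (b - 1)/(b - 3)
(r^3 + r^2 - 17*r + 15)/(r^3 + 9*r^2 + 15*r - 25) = (r - 3)/(r + 5)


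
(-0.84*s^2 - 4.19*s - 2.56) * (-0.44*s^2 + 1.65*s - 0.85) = 0.3696*s^4 + 0.4576*s^3 - 5.0731*s^2 - 0.6625*s + 2.176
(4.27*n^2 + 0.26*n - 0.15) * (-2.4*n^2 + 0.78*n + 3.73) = -10.248*n^4 + 2.7066*n^3 + 16.4899*n^2 + 0.8528*n - 0.5595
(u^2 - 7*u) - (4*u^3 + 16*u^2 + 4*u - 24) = -4*u^3 - 15*u^2 - 11*u + 24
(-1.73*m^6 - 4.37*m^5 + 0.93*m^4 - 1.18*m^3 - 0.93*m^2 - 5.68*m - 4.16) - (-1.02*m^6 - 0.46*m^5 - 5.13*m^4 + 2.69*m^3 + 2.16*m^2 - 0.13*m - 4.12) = -0.71*m^6 - 3.91*m^5 + 6.06*m^4 - 3.87*m^3 - 3.09*m^2 - 5.55*m - 0.04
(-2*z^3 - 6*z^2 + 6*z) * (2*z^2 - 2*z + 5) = -4*z^5 - 8*z^4 + 14*z^3 - 42*z^2 + 30*z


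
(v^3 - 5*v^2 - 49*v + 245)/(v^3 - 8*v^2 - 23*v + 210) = (v^2 + 2*v - 35)/(v^2 - v - 30)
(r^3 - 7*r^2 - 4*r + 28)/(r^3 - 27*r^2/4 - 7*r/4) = 4*(r^2 - 4)/(r*(4*r + 1))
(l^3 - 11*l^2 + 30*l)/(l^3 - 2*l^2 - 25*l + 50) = l*(l - 6)/(l^2 + 3*l - 10)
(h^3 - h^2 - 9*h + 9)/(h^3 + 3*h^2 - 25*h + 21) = (h + 3)/(h + 7)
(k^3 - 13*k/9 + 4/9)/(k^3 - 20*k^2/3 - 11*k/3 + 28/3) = (k - 1/3)/(k - 7)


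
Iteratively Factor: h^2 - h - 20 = (h + 4)*(h - 5)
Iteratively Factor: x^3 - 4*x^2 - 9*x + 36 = (x - 4)*(x^2 - 9) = (x - 4)*(x + 3)*(x - 3)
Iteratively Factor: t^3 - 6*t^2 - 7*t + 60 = (t + 3)*(t^2 - 9*t + 20) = (t - 5)*(t + 3)*(t - 4)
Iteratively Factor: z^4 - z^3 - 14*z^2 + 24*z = (z - 2)*(z^3 + z^2 - 12*z) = z*(z - 2)*(z^2 + z - 12) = z*(z - 2)*(z + 4)*(z - 3)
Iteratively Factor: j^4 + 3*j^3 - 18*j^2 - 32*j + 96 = (j - 3)*(j^3 + 6*j^2 - 32) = (j - 3)*(j + 4)*(j^2 + 2*j - 8) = (j - 3)*(j + 4)^2*(j - 2)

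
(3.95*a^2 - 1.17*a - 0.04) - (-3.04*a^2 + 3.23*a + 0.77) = 6.99*a^2 - 4.4*a - 0.81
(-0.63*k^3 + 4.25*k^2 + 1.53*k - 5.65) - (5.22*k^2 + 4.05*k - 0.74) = -0.63*k^3 - 0.97*k^2 - 2.52*k - 4.91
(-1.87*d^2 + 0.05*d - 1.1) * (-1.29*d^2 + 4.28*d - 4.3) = 2.4123*d^4 - 8.0681*d^3 + 9.674*d^2 - 4.923*d + 4.73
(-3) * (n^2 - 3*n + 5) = -3*n^2 + 9*n - 15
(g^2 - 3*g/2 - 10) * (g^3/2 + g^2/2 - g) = g^5/2 - g^4/4 - 27*g^3/4 - 7*g^2/2 + 10*g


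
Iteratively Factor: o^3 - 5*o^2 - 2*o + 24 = (o - 3)*(o^2 - 2*o - 8) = (o - 3)*(o + 2)*(o - 4)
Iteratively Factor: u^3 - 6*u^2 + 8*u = (u)*(u^2 - 6*u + 8) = u*(u - 2)*(u - 4)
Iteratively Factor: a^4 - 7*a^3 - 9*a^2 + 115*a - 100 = (a - 1)*(a^3 - 6*a^2 - 15*a + 100) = (a - 5)*(a - 1)*(a^2 - a - 20) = (a - 5)^2*(a - 1)*(a + 4)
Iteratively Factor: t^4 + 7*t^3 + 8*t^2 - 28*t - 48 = (t - 2)*(t^3 + 9*t^2 + 26*t + 24) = (t - 2)*(t + 2)*(t^2 + 7*t + 12) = (t - 2)*(t + 2)*(t + 3)*(t + 4)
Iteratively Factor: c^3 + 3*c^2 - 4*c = (c + 4)*(c^2 - c) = c*(c + 4)*(c - 1)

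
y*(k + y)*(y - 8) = k*y^2 - 8*k*y + y^3 - 8*y^2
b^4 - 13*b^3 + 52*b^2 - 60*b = b*(b - 6)*(b - 5)*(b - 2)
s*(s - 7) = s^2 - 7*s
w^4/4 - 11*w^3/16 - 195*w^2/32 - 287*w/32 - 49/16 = (w/4 + 1/2)*(w - 7)*(w + 1/2)*(w + 7/4)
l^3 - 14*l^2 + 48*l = l*(l - 8)*(l - 6)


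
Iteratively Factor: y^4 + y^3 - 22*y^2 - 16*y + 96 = (y - 2)*(y^3 + 3*y^2 - 16*y - 48) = (y - 2)*(y + 4)*(y^2 - y - 12) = (y - 4)*(y - 2)*(y + 4)*(y + 3)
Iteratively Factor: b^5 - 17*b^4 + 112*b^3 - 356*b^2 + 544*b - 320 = (b - 5)*(b^4 - 12*b^3 + 52*b^2 - 96*b + 64) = (b - 5)*(b - 2)*(b^3 - 10*b^2 + 32*b - 32) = (b - 5)*(b - 4)*(b - 2)*(b^2 - 6*b + 8) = (b - 5)*(b - 4)*(b - 2)^2*(b - 4)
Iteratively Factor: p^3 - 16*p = (p + 4)*(p^2 - 4*p) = (p - 4)*(p + 4)*(p)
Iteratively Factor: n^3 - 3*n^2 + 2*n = (n - 1)*(n^2 - 2*n) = n*(n - 1)*(n - 2)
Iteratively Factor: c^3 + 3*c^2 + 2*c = (c)*(c^2 + 3*c + 2) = c*(c + 2)*(c + 1)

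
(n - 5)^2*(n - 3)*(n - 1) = n^4 - 14*n^3 + 68*n^2 - 130*n + 75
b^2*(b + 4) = b^3 + 4*b^2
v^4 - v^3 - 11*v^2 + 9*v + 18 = (v - 3)*(v - 2)*(v + 1)*(v + 3)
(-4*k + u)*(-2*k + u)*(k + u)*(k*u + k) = 8*k^4*u + 8*k^4 + 2*k^3*u^2 + 2*k^3*u - 5*k^2*u^3 - 5*k^2*u^2 + k*u^4 + k*u^3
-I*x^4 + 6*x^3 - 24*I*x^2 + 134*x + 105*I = (x - 5*I)*(x + 3*I)*(x + 7*I)*(-I*x + 1)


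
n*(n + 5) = n^2 + 5*n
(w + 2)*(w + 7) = w^2 + 9*w + 14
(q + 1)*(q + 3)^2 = q^3 + 7*q^2 + 15*q + 9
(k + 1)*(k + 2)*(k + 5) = k^3 + 8*k^2 + 17*k + 10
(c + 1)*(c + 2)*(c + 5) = c^3 + 8*c^2 + 17*c + 10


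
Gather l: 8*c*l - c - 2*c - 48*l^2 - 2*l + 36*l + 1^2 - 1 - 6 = -3*c - 48*l^2 + l*(8*c + 34) - 6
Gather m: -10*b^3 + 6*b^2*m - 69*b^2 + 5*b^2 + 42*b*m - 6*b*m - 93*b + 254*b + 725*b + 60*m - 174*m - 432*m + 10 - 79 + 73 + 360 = -10*b^3 - 64*b^2 + 886*b + m*(6*b^2 + 36*b - 546) + 364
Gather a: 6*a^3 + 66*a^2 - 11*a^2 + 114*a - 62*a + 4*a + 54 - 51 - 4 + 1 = 6*a^3 + 55*a^2 + 56*a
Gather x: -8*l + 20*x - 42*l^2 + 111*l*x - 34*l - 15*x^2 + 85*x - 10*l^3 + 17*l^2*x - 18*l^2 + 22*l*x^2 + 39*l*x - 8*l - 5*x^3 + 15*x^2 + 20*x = -10*l^3 - 60*l^2 + 22*l*x^2 - 50*l - 5*x^3 + x*(17*l^2 + 150*l + 125)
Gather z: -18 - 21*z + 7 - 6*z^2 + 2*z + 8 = -6*z^2 - 19*z - 3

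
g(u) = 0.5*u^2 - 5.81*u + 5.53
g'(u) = 1.0*u - 5.81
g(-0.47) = 8.37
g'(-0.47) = -6.28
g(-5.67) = 54.55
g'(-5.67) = -11.48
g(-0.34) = 7.56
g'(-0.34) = -6.15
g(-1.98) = 18.99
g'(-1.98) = -7.79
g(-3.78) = 34.64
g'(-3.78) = -9.59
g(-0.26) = 7.07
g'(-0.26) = -6.07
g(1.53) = -2.19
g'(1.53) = -4.28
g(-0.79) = 10.43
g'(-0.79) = -6.60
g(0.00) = 5.53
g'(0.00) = -5.81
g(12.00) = 7.81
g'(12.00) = 6.19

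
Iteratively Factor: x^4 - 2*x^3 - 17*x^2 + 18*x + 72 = (x - 4)*(x^3 + 2*x^2 - 9*x - 18) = (x - 4)*(x - 3)*(x^2 + 5*x + 6) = (x - 4)*(x - 3)*(x + 2)*(x + 3)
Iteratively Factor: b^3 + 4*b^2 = (b)*(b^2 + 4*b) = b*(b + 4)*(b)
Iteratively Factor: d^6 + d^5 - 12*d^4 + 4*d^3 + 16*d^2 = (d)*(d^5 + d^4 - 12*d^3 + 4*d^2 + 16*d) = d*(d + 4)*(d^4 - 3*d^3 + 4*d) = d*(d - 2)*(d + 4)*(d^3 - d^2 - 2*d) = d*(d - 2)^2*(d + 4)*(d^2 + d) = d*(d - 2)^2*(d + 1)*(d + 4)*(d)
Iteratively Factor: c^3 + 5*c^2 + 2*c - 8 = (c + 4)*(c^2 + c - 2) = (c + 2)*(c + 4)*(c - 1)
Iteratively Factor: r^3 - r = (r - 1)*(r^2 + r) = r*(r - 1)*(r + 1)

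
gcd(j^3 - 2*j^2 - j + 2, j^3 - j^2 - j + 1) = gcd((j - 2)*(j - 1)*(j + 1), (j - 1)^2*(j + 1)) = j^2 - 1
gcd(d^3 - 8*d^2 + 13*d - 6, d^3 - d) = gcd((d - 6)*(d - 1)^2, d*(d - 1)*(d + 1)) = d - 1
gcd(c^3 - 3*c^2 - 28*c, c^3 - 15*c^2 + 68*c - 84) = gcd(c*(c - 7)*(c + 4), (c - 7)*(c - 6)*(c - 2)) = c - 7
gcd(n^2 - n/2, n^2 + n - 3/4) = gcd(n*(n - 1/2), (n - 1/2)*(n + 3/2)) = n - 1/2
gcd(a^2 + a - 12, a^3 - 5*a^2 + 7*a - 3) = a - 3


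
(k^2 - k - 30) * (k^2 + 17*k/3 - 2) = k^4 + 14*k^3/3 - 113*k^2/3 - 168*k + 60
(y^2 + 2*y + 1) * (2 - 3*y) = -3*y^3 - 4*y^2 + y + 2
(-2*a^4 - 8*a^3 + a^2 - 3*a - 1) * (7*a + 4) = -14*a^5 - 64*a^4 - 25*a^3 - 17*a^2 - 19*a - 4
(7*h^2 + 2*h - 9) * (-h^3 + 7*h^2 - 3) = -7*h^5 + 47*h^4 + 23*h^3 - 84*h^2 - 6*h + 27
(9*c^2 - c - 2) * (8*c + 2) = 72*c^3 + 10*c^2 - 18*c - 4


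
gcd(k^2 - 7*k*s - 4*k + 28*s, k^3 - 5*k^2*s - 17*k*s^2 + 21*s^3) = -k + 7*s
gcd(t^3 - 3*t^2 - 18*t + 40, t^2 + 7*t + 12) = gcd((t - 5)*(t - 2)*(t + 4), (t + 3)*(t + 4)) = t + 4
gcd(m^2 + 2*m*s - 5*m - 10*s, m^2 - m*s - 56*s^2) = 1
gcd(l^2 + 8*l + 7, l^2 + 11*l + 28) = l + 7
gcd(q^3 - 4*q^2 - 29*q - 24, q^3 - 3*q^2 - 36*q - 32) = q^2 - 7*q - 8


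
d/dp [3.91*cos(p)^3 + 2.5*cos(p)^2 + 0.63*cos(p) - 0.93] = (11.73*sin(p)^2 - 5.0*cos(p) - 12.36)*sin(p)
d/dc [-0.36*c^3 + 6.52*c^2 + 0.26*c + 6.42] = -1.08*c^2 + 13.04*c + 0.26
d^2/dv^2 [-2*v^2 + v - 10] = -4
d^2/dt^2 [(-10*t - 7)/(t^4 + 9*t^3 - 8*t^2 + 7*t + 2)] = 2*(-(10*t + 7)*(4*t^3 + 27*t^2 - 16*t + 7)^2 + (40*t^3 + 270*t^2 - 160*t + (10*t + 7)*(6*t^2 + 27*t - 8) + 70)*(t^4 + 9*t^3 - 8*t^2 + 7*t + 2))/(t^4 + 9*t^3 - 8*t^2 + 7*t + 2)^3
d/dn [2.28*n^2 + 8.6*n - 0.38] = 4.56*n + 8.6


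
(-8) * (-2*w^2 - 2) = 16*w^2 + 16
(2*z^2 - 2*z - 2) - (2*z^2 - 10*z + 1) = 8*z - 3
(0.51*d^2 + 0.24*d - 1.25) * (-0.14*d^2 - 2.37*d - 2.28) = -0.0714*d^4 - 1.2423*d^3 - 1.5566*d^2 + 2.4153*d + 2.85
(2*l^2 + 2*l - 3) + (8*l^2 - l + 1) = 10*l^2 + l - 2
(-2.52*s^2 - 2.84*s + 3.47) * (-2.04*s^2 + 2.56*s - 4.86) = 5.1408*s^4 - 0.6576*s^3 - 2.102*s^2 + 22.6856*s - 16.8642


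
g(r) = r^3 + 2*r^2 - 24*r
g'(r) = 3*r^2 + 4*r - 24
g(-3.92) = 64.58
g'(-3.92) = 6.42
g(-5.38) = 31.29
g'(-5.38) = 41.31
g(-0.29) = 7.10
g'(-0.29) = -24.91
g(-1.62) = 39.88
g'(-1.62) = -22.61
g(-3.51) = 65.64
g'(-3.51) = -1.08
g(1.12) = -22.97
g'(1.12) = -15.76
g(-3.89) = 64.76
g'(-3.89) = 5.84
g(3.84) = -6.05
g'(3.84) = 35.60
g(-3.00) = 63.00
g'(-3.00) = -9.00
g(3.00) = -27.00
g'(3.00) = 15.00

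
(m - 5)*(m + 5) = m^2 - 25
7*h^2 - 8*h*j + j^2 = (-7*h + j)*(-h + j)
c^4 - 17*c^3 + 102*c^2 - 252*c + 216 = (c - 6)^2*(c - 3)*(c - 2)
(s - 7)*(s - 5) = s^2 - 12*s + 35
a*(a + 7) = a^2 + 7*a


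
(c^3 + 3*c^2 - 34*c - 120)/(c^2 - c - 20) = (c^2 - c - 30)/(c - 5)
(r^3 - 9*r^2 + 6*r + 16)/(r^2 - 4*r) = (r^3 - 9*r^2 + 6*r + 16)/(r*(r - 4))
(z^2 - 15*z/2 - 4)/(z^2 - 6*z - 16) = (z + 1/2)/(z + 2)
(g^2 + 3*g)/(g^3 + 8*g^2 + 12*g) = (g + 3)/(g^2 + 8*g + 12)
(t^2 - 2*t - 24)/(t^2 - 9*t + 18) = (t + 4)/(t - 3)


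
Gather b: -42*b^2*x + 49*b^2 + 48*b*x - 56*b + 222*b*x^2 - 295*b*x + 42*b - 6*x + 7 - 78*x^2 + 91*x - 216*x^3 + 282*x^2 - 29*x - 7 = b^2*(49 - 42*x) + b*(222*x^2 - 247*x - 14) - 216*x^3 + 204*x^2 + 56*x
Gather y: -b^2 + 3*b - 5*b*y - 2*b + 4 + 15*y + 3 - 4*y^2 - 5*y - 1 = -b^2 + b - 4*y^2 + y*(10 - 5*b) + 6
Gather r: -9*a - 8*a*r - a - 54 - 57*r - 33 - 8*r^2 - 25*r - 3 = -10*a - 8*r^2 + r*(-8*a - 82) - 90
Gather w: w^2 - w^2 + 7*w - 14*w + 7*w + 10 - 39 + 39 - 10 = 0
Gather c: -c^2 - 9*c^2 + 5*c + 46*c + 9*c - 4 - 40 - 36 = -10*c^2 + 60*c - 80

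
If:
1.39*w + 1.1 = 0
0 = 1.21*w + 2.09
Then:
No Solution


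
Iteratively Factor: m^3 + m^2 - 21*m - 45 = (m + 3)*(m^2 - 2*m - 15) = (m + 3)^2*(m - 5)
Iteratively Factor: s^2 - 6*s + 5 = (s - 1)*(s - 5)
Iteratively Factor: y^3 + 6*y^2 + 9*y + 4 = (y + 4)*(y^2 + 2*y + 1) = (y + 1)*(y + 4)*(y + 1)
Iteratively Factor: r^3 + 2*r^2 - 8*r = (r)*(r^2 + 2*r - 8) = r*(r - 2)*(r + 4)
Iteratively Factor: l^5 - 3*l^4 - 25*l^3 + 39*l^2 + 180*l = (l + 3)*(l^4 - 6*l^3 - 7*l^2 + 60*l) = (l - 5)*(l + 3)*(l^3 - l^2 - 12*l) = (l - 5)*(l + 3)^2*(l^2 - 4*l) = l*(l - 5)*(l + 3)^2*(l - 4)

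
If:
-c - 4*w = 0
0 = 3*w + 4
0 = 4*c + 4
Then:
No Solution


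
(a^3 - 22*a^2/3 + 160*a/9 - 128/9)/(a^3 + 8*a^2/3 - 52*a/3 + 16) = (9*a^2 - 48*a + 64)/(3*(3*a^2 + 14*a - 24))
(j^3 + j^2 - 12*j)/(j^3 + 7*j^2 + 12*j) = (j - 3)/(j + 3)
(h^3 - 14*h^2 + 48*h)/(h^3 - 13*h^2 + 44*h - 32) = h*(h - 6)/(h^2 - 5*h + 4)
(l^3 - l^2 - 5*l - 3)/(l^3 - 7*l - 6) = (l + 1)/(l + 2)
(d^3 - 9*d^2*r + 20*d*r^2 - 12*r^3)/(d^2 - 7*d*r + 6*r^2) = d - 2*r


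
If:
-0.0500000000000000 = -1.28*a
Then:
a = 0.04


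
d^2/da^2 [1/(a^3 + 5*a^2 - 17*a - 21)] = 2*(-(3*a + 5)*(a^3 + 5*a^2 - 17*a - 21) + (3*a^2 + 10*a - 17)^2)/(a^3 + 5*a^2 - 17*a - 21)^3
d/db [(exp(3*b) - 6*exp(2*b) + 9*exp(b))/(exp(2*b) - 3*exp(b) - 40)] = (exp(4*b) - 6*exp(3*b) - 111*exp(2*b) + 480*exp(b) - 360)*exp(b)/(exp(4*b) - 6*exp(3*b) - 71*exp(2*b) + 240*exp(b) + 1600)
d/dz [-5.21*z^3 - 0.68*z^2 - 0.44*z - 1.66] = -15.63*z^2 - 1.36*z - 0.44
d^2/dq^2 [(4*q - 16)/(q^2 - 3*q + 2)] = 8*((7 - 3*q)*(q^2 - 3*q + 2) + (q - 4)*(2*q - 3)^2)/(q^2 - 3*q + 2)^3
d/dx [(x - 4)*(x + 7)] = 2*x + 3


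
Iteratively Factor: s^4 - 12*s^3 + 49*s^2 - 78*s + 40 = (s - 5)*(s^3 - 7*s^2 + 14*s - 8) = (s - 5)*(s - 4)*(s^2 - 3*s + 2) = (s - 5)*(s - 4)*(s - 2)*(s - 1)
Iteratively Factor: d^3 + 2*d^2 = (d + 2)*(d^2) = d*(d + 2)*(d)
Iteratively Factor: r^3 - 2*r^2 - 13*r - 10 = (r - 5)*(r^2 + 3*r + 2) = (r - 5)*(r + 1)*(r + 2)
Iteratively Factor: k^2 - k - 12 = (k - 4)*(k + 3)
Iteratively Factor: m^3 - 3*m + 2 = (m + 2)*(m^2 - 2*m + 1) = (m - 1)*(m + 2)*(m - 1)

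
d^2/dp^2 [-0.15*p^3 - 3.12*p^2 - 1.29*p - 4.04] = -0.9*p - 6.24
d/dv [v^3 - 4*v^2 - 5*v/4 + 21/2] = 3*v^2 - 8*v - 5/4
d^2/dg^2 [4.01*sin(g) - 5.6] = -4.01*sin(g)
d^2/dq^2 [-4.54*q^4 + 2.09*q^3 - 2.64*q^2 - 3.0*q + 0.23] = -54.48*q^2 + 12.54*q - 5.28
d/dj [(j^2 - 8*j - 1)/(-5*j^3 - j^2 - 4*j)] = (5*j^4 - 80*j^3 - 27*j^2 - 2*j - 4)/(j^2*(25*j^4 + 10*j^3 + 41*j^2 + 8*j + 16))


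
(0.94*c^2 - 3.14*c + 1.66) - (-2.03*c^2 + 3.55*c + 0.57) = 2.97*c^2 - 6.69*c + 1.09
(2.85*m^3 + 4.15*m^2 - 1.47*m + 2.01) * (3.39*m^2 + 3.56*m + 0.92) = 9.6615*m^5 + 24.2145*m^4 + 12.4127*m^3 + 5.3987*m^2 + 5.8032*m + 1.8492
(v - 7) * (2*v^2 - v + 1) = 2*v^3 - 15*v^2 + 8*v - 7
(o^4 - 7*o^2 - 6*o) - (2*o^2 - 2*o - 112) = o^4 - 9*o^2 - 4*o + 112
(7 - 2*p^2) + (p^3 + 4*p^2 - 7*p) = p^3 + 2*p^2 - 7*p + 7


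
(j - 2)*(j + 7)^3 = j^4 + 19*j^3 + 105*j^2 + 49*j - 686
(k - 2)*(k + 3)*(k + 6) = k^3 + 7*k^2 - 36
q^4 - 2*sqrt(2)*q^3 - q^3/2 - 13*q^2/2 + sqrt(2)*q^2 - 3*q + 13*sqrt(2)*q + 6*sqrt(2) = (q - 3)*(q + 1/2)*(q + 2)*(q - 2*sqrt(2))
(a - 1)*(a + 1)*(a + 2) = a^3 + 2*a^2 - a - 2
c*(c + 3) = c^2 + 3*c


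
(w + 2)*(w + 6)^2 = w^3 + 14*w^2 + 60*w + 72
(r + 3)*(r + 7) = r^2 + 10*r + 21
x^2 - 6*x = x*(x - 6)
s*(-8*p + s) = -8*p*s + s^2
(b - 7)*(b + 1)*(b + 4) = b^3 - 2*b^2 - 31*b - 28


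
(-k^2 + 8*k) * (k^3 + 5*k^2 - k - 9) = -k^5 + 3*k^4 + 41*k^3 + k^2 - 72*k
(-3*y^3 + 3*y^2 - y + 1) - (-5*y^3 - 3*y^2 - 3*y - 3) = 2*y^3 + 6*y^2 + 2*y + 4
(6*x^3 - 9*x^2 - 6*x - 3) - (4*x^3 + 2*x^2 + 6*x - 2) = 2*x^3 - 11*x^2 - 12*x - 1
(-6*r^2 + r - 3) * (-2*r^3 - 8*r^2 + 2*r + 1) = 12*r^5 + 46*r^4 - 14*r^3 + 20*r^2 - 5*r - 3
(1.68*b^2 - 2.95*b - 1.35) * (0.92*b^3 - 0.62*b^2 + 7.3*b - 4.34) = 1.5456*b^5 - 3.7556*b^4 + 12.851*b^3 - 27.9892*b^2 + 2.948*b + 5.859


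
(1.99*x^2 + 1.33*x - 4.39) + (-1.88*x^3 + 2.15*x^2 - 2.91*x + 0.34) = -1.88*x^3 + 4.14*x^2 - 1.58*x - 4.05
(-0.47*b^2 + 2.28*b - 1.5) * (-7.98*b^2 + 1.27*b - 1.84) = 3.7506*b^4 - 18.7913*b^3 + 15.7304*b^2 - 6.1002*b + 2.76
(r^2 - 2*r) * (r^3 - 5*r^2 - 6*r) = r^5 - 7*r^4 + 4*r^3 + 12*r^2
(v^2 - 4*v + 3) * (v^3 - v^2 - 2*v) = v^5 - 5*v^4 + 5*v^3 + 5*v^2 - 6*v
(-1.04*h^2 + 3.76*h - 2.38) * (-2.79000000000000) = 2.9016*h^2 - 10.4904*h + 6.6402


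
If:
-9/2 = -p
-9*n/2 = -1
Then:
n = 2/9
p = 9/2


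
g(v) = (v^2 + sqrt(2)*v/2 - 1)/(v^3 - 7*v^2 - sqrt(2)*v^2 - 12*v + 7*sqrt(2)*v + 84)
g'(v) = (2*v + sqrt(2)/2)/(v^3 - 7*v^2 - sqrt(2)*v^2 - 12*v + 7*sqrt(2)*v + 84) + (v^2 + sqrt(2)*v/2 - 1)*(-3*v^2 + 2*sqrt(2)*v + 14*v - 7*sqrt(2) + 12)/(v^3 - 7*v^2 - sqrt(2)*v^2 - 12*v + 7*sqrt(2)*v + 84)^2 = ((4*v + sqrt(2))*(v^3 - 7*v^2 - sqrt(2)*v^2 - 12*v + 7*sqrt(2)*v + 84) + (2*v^2 + sqrt(2)*v - 2)*(-3*v^2 + 2*sqrt(2)*v + 14*v - 7*sqrt(2) + 12))/(2*(v^3 - 7*v^2 - sqrt(2)*v^2 - 12*v + 7*sqrt(2)*v + 84)^2)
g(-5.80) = -0.07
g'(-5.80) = -0.00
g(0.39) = -0.00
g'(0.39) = 0.02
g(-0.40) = -0.01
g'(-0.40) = 0.00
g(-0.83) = -0.01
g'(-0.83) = -0.01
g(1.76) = 0.06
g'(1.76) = 0.09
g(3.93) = 2.66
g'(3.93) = 10.29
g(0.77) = 0.00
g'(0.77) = 0.03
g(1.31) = 0.02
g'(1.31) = 0.05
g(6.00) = -2.53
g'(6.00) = -1.62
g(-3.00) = -0.47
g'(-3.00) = -2.44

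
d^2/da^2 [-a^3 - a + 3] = -6*a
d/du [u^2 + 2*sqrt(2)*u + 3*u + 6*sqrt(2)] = 2*u + 2*sqrt(2) + 3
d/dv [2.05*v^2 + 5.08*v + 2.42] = 4.1*v + 5.08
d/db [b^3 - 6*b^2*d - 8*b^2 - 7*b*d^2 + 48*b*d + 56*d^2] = 3*b^2 - 12*b*d - 16*b - 7*d^2 + 48*d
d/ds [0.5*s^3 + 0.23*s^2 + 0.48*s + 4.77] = 1.5*s^2 + 0.46*s + 0.48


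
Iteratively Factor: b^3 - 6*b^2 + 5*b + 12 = (b + 1)*(b^2 - 7*b + 12) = (b - 3)*(b + 1)*(b - 4)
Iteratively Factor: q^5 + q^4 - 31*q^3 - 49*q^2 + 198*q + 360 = (q + 3)*(q^4 - 2*q^3 - 25*q^2 + 26*q + 120) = (q - 3)*(q + 3)*(q^3 + q^2 - 22*q - 40) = (q - 3)*(q + 2)*(q + 3)*(q^2 - q - 20) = (q - 5)*(q - 3)*(q + 2)*(q + 3)*(q + 4)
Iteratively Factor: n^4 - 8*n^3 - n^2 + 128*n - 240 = (n - 4)*(n^3 - 4*n^2 - 17*n + 60) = (n - 5)*(n - 4)*(n^2 + n - 12) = (n - 5)*(n - 4)*(n + 4)*(n - 3)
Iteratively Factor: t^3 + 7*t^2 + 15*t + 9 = (t + 3)*(t^2 + 4*t + 3) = (t + 1)*(t + 3)*(t + 3)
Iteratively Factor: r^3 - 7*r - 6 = (r + 2)*(r^2 - 2*r - 3) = (r + 1)*(r + 2)*(r - 3)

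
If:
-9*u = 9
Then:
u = -1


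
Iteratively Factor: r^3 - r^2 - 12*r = (r)*(r^2 - r - 12) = r*(r + 3)*(r - 4)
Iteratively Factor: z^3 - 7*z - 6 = (z + 1)*(z^2 - z - 6) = (z - 3)*(z + 1)*(z + 2)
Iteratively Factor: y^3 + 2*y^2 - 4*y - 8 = (y - 2)*(y^2 + 4*y + 4) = (y - 2)*(y + 2)*(y + 2)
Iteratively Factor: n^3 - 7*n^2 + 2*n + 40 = (n - 5)*(n^2 - 2*n - 8) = (n - 5)*(n + 2)*(n - 4)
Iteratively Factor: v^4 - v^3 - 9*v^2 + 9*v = (v + 3)*(v^3 - 4*v^2 + 3*v) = (v - 3)*(v + 3)*(v^2 - v) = v*(v - 3)*(v + 3)*(v - 1)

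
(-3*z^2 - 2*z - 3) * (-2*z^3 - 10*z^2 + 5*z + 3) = 6*z^5 + 34*z^4 + 11*z^3 + 11*z^2 - 21*z - 9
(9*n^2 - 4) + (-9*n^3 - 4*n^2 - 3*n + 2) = -9*n^3 + 5*n^2 - 3*n - 2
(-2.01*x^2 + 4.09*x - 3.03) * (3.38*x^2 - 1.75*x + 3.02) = -6.7938*x^4 + 17.3417*x^3 - 23.4691*x^2 + 17.6543*x - 9.1506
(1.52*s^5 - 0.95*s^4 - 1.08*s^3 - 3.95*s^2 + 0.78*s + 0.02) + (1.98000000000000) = 1.52*s^5 - 0.95*s^4 - 1.08*s^3 - 3.95*s^2 + 0.78*s + 2.0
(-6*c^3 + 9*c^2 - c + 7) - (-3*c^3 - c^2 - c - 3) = -3*c^3 + 10*c^2 + 10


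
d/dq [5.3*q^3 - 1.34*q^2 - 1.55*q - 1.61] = 15.9*q^2 - 2.68*q - 1.55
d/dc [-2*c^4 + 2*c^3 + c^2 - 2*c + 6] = -8*c^3 + 6*c^2 + 2*c - 2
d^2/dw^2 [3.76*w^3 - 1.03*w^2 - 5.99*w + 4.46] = 22.56*w - 2.06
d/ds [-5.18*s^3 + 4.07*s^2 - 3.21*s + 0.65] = -15.54*s^2 + 8.14*s - 3.21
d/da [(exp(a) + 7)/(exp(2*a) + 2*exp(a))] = (-exp(2*a) - 14*exp(a) - 14)*exp(-a)/(exp(2*a) + 4*exp(a) + 4)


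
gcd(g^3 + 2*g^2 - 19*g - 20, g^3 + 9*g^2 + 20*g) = g + 5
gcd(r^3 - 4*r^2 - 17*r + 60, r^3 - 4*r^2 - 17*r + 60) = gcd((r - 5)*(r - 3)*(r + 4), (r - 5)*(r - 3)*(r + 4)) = r^3 - 4*r^2 - 17*r + 60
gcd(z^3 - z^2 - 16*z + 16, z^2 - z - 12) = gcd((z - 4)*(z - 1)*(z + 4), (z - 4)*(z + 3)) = z - 4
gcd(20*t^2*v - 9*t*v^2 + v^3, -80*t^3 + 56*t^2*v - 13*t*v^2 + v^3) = 20*t^2 - 9*t*v + v^2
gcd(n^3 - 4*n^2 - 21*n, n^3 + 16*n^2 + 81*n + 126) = n + 3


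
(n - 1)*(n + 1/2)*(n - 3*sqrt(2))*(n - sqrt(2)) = n^4 - 4*sqrt(2)*n^3 - n^3/2 + 2*sqrt(2)*n^2 + 11*n^2/2 - 3*n + 2*sqrt(2)*n - 3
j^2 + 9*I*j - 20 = (j + 4*I)*(j + 5*I)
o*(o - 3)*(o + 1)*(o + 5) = o^4 + 3*o^3 - 13*o^2 - 15*o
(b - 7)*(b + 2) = b^2 - 5*b - 14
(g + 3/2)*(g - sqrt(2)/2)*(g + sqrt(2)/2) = g^3 + 3*g^2/2 - g/2 - 3/4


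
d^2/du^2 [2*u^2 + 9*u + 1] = 4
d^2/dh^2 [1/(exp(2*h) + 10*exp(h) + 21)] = 2*(4*(exp(h) + 5)^2*exp(h) - (2*exp(h) + 5)*(exp(2*h) + 10*exp(h) + 21))*exp(h)/(exp(2*h) + 10*exp(h) + 21)^3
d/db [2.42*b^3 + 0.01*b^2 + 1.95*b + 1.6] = 7.26*b^2 + 0.02*b + 1.95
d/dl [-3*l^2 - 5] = -6*l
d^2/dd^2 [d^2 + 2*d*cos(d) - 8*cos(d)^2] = -2*d*cos(d) - 32*sin(d)^2 - 4*sin(d) + 18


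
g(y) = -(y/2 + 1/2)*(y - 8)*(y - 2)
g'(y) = -(y/2 + 1/2)*(y - 8) - (y/2 + 1/2)*(y - 2) - (y - 8)*(y - 2)/2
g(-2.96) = 53.27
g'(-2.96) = -42.78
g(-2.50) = 35.44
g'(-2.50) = -34.88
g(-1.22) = 3.27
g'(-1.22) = -16.21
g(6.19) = 27.26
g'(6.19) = -4.76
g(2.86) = 8.53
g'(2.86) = 10.47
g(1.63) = -3.10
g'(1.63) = 7.68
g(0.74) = -7.96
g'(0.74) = 2.84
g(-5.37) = 215.30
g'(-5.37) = -94.59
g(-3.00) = 55.00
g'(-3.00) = -43.50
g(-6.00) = 280.00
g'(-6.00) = -111.00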